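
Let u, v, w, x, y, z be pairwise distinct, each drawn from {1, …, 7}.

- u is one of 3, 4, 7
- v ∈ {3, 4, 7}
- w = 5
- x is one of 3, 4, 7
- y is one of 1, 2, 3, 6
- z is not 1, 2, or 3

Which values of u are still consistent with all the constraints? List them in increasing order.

w's domain is down to {5}, so w = 5. So z can't be 5.
u, v, x between them cover only {3, 4, 7} — a naked triple. Remove those values from y, z.
z has just one choice, so z = 6. Remove 6 from y.
No further eliminations apply; u can still be any of 3, 4, 7.

3, 4, 7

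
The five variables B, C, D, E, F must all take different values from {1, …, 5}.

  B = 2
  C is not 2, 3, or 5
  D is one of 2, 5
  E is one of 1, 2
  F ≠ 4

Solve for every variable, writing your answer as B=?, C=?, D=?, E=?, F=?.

B=2, C=4, D=5, E=1, F=3

B must be 2 (only option left). So D, E, F can't be 2.
D must be 5 (only option left). So F can't be 5.
E must be 1 (only option left). Eliminate 1 elsewhere: C, F.
F must be 3 (only option left).
C must be 4 (only option left).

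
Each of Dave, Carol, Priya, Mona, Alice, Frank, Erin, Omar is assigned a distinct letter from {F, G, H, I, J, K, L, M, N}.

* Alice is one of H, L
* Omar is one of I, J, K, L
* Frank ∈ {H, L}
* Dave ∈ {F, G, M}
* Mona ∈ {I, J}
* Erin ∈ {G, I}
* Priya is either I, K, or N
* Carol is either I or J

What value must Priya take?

Carol and Mona share exactly the 2 values {I, J}; by pigeonhole those values go to them, so strike I, J from Priya, Erin, Omar.
That leaves Erin = G. Strike G from Dave.
Alice and Frank share exactly the 2 values {H, L}; by pigeonhole those values go to them, so strike H, L from Omar.
Omar has just one choice, so Omar = K. Eliminate K elsewhere: Priya.
So Priya = N.

N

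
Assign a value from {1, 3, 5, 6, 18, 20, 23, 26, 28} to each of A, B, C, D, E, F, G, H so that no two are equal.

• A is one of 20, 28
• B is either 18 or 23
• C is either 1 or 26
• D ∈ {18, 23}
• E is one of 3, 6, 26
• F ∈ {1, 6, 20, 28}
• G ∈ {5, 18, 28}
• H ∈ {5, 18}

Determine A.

B and D between them cover only {18, 23} — a naked pair. Remove those values from G, H.
H must be 5 (only option left). So G can't be 5.
That leaves G = 28. Remove 28 from A, F.
So A = 20.

20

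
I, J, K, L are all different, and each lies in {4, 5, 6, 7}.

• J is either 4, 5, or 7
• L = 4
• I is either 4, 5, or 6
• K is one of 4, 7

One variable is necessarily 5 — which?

L has just one choice, so L = 4. Eliminate 4 elsewhere: I, J, K.
That leaves K = 7. Remove 7 from J.
So 5 goes to J.

J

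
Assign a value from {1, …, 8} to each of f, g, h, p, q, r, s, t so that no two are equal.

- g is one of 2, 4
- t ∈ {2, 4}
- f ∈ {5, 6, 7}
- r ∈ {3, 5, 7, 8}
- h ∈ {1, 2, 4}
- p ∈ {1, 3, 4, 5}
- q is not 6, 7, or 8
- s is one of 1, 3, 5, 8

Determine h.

1

Among the 8 variables, 6 fits only f (and all 8 values in {1, 2, 3, 4, 5, 6, 7, 8} must be used), so f = 6.
The 7 still-open variables draw from only 7 values {1, 2, 3, 4, 5, 7, 8}, so each is used; only r can be 7, hence r = 7.
Among the 6 still-open variables, 8 fits only s (and all 6 values in {1, 2, 3, 4, 5, 8} must be used), so s = 8.
The 2 variables g and t are confined to {2, 4}, which locks those values in; drop them from h, p, q.
So h = 1.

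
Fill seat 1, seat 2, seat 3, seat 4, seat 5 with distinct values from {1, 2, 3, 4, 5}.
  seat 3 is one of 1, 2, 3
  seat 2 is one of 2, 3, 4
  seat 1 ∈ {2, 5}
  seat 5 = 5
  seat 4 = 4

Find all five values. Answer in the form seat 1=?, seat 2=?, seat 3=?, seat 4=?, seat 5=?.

seat 1=2, seat 2=3, seat 3=1, seat 4=4, seat 5=5

seat 4 must be 4 (only option left). Remove 4 from seat 2.
seat 5 must be 5 (only option left). So seat 1 can't be 5.
seat 1's domain is down to {2}, so seat 1 = 2. Strike 2 from seat 2, seat 3.
That leaves seat 2 = 3. So seat 3 can't be 3.
seat 3 has just one choice, so seat 3 = 1.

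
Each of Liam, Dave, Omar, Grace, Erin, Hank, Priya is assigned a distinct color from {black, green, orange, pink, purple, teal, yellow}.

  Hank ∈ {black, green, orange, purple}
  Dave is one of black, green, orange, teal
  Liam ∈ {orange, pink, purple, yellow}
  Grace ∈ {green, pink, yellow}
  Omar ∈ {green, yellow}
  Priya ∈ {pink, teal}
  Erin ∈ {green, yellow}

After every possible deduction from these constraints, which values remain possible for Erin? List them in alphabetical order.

green, yellow

Omar and Erin share exactly the 2 values {green, yellow}; by pigeonhole those values go to them, so strike green, yellow from Liam, Dave, Grace, Hank.
Grace has just one choice, so Grace = pink. So Liam, Priya can't be pink.
Priya must be teal (only option left). Strike teal from Dave.
No further eliminations apply; Erin can still be any of green, yellow.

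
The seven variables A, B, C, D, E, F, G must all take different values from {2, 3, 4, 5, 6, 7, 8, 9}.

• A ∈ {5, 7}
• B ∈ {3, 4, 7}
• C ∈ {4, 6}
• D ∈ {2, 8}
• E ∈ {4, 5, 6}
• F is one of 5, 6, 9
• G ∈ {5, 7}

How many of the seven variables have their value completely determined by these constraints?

2

A and G between them cover only {5, 7} — a naked pair. Remove those values from B, E, F.
C and E share exactly the 2 values {4, 6}; by pigeonhole those values go to them, so strike 4, 6 from B, F.
B has just one choice, so B = 3.
F must be 9 (only option left).
Determined: B=3, F=9. The other variables each still have more than one consistent value. That makes 2.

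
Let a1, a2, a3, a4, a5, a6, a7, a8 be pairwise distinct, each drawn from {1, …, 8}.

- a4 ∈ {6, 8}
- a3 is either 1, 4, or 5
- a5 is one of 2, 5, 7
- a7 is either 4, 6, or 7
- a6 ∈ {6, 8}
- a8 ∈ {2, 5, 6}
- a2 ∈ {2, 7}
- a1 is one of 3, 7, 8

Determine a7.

4

The 8 variables together cover exactly {1, 2, 3, 4, 5, 6, 7, 8} — 8 values for 8 variables — and 1 appears only in a3's list, so a3 = 1.
Among the 7 still-open variables, 3 fits only a1 (and all 7 values in {2, 3, 4, 5, 6, 7, 8} must be used), so a1 = 3.
Among the 6 still-open variables, 4 fits only a7 (and all 6 values in {2, 4, 5, 6, 7, 8} must be used), so a7 = 4.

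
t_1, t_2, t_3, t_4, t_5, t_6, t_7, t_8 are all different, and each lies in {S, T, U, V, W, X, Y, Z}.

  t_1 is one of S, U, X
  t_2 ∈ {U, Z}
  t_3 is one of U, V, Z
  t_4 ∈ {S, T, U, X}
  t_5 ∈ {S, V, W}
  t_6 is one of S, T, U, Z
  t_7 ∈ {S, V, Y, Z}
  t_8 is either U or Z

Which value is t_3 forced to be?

The 8 variables draw from only 8 values {S, T, U, V, W, X, Y, Z}, so each is used; only t_5 can be W, hence t_5 = W.
The 7 still-open variables draw from only 7 values {S, T, U, V, X, Y, Z}, so each is used; only t_7 can be Y, hence t_7 = Y.
The 6 still-open variables draw from only 6 values {S, T, U, V, X, Z}, so each is used; only t_3 can be V, hence t_3 = V.

V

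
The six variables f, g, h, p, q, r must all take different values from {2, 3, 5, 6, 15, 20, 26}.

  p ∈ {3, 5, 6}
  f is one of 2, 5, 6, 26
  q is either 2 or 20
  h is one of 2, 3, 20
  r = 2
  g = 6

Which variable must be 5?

p

g has just one choice, so g = 6. Eliminate 6 elsewhere: f, p.
That leaves r = 2. So f, h, q can't be 2.
q has just one choice, so q = 20. Eliminate 20 elsewhere: h.
h has just one choice, so h = 3. Remove 3 from p.
So 5 goes to p.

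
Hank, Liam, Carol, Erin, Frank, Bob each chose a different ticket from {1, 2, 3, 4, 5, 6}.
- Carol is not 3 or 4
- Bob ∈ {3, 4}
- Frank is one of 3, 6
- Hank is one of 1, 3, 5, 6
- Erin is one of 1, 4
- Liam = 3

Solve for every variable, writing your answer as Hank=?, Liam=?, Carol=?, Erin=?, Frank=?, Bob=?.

Hank=5, Liam=3, Carol=2, Erin=1, Frank=6, Bob=4

Liam must be 3 (only option left). Eliminate 3 elsewhere: Hank, Frank, Bob.
Frank must be 6 (only option left). So Hank, Carol can't be 6.
That leaves Bob = 4. Remove 4 from Erin.
That leaves Erin = 1. So Hank, Carol can't be 1.
Hank must be 5 (only option left). Eliminate 5 elsewhere: Carol.
Carol has just one choice, so Carol = 2.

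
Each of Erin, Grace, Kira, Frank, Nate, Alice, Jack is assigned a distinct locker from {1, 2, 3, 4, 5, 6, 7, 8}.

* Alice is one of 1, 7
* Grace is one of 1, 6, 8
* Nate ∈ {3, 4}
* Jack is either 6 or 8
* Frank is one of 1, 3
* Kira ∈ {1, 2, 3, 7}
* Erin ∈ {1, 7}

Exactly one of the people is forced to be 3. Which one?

The 7 variables together cover exactly {1, 2, 3, 4, 6, 7, 8} — 7 values for 7 variables — and 2 appears only in Kira's list, so Kira = 2.
The 6 still-open variables together cover exactly {1, 3, 4, 6, 7, 8} — 6 values for 6 variables — and 4 appears only in Nate's list, so Nate = 4.
The 5 still-open variables together cover exactly {1, 3, 6, 7, 8} — 5 values for 5 variables — and 3 appears only in Frank's list, so Frank = 3.

Frank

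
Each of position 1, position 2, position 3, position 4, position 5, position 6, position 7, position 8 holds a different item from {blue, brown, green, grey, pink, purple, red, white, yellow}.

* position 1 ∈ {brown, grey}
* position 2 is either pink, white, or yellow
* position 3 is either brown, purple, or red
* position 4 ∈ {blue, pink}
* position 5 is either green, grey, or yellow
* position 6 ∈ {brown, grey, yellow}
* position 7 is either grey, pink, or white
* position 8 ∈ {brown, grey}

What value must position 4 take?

blue

position 1 and position 8 between them cover only {brown, grey} — a naked pair. Remove those values from position 3, position 5, position 6, position 7.
position 6 has just one choice, so position 6 = yellow. Strike yellow from position 2, position 5.
position 5 has just one choice, so position 5 = green.
position 2 and position 7 share exactly the 2 values {pink, white}; by pigeonhole those values go to them, so strike pink, white from position 4.
So position 4 = blue.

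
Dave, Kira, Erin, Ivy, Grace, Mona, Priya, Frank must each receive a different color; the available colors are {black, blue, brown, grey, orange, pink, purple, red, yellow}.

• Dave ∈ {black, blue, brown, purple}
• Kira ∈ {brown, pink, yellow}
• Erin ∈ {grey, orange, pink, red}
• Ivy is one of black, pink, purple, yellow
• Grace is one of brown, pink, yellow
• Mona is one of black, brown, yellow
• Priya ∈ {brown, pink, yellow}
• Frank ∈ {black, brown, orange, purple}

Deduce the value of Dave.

Kira, Grace, Priya share exactly the 3 values {brown, pink, yellow}; by pigeonhole those values go to them, so strike brown, pink, yellow from Dave, Erin, Ivy, Mona, Frank.
That leaves Mona = black. Eliminate black elsewhere: Dave, Ivy, Frank.
Ivy has just one choice, so Ivy = purple. Eliminate purple elsewhere: Dave, Frank.
So Dave = blue.

blue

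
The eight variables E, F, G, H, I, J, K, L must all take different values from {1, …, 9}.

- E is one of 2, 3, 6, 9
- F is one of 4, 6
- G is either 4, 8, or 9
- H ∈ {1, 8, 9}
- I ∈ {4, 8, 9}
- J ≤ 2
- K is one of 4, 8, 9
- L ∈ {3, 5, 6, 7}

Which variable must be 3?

E

G, I, K share exactly the 3 values {4, 8, 9}; by pigeonhole those values go to them, so strike 4, 8, 9 from E, F, H.
F must be 6 (only option left). So E, L can't be 6.
H's domain is down to {1}, so H = 1. So J can't be 1.
J must be 2 (only option left). Strike 2 from E.
So 3 goes to E.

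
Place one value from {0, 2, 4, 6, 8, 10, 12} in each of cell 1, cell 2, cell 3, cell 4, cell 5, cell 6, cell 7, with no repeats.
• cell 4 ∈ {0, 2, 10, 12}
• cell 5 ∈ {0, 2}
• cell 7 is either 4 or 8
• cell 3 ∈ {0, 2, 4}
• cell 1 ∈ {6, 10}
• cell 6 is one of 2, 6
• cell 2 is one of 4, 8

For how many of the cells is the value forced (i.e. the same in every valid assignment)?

3

The 7 variables together cover exactly {0, 2, 4, 6, 8, 10, 12} — 7 values for 7 variables — and 12 appears only in cell 4's list, so cell 4 = 12.
The 6 still-open variables draw from only 6 values {0, 2, 4, 6, 8, 10}, so each is used; only cell 1 can be 10, hence cell 1 = 10.
The 5 still-open variables draw from only 5 values {0, 2, 4, 6, 8}, so each is used; only cell 6 can be 6, hence cell 6 = 6.
cell 2 and cell 7 share exactly the 2 values {4, 8}; by pigeonhole those values go to them, so strike 4, 8 from cell 3.
Determined: cell 1=10, cell 4=12, cell 6=6. The other cells each still have more than one consistent value. That makes 3.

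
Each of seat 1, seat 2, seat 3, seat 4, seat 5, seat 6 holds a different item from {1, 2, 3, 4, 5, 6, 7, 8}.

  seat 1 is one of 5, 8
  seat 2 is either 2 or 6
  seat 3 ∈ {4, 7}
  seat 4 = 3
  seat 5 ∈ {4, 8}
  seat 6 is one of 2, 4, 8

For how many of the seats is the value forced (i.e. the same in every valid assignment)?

1

seat 4's domain is down to {3}, so seat 4 = 3.
Determined: seat 4=3. The other seats each still have more than one consistent value. That makes 1.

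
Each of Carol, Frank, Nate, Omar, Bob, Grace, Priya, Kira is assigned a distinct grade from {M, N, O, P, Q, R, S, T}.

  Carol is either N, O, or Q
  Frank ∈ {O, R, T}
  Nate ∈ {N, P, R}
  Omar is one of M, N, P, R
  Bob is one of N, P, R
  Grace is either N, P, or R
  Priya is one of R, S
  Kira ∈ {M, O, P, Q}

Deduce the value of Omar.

M

The 8 variables together cover exactly {M, N, O, P, Q, R, S, T} — 8 values for 8 variables — and S appears only in Priya's list, so Priya = S.
The 7 still-open variables together cover exactly {M, N, O, P, Q, R, T} — 7 values for 7 variables — and T appears only in Frank's list, so Frank = T.
Nate, Bob, Grace between them cover only {N, P, R} — a naked triple. Remove those values from Carol, Omar, Kira.
So Omar = M.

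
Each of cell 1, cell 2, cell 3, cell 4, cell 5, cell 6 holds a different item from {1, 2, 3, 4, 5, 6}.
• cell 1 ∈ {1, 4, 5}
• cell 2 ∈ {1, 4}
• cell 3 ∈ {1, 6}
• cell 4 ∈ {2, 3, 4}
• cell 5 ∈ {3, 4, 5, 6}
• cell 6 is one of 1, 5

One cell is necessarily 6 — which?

The 6 variables draw from only 6 values {1, 2, 3, 4, 5, 6}, so each is used; only cell 4 can be 2, hence cell 4 = 2.
The 5 still-open variables together cover exactly {1, 3, 4, 5, 6} — 5 values for 5 variables — and 3 appears only in cell 5's list, so cell 5 = 3.
The 4 still-open variables draw from only 4 values {1, 4, 5, 6}, so each is used; only cell 3 can be 6, hence cell 3 = 6.

cell 3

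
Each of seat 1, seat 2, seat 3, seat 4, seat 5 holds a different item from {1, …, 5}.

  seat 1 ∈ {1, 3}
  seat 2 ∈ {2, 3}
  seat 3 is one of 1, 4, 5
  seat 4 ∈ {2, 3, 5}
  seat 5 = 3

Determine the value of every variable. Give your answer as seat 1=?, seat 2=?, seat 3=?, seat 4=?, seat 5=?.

seat 5's domain is down to {3}, so seat 5 = 3. Eliminate 3 elsewhere: seat 1, seat 2, seat 4.
seat 1 has just one choice, so seat 1 = 1. So seat 3 can't be 1.
seat 2 must be 2 (only option left). Eliminate 2 elsewhere: seat 4.
seat 4's domain is down to {5}, so seat 4 = 5. Remove 5 from seat 3.
seat 3 has just one choice, so seat 3 = 4.

seat 1=1, seat 2=2, seat 3=4, seat 4=5, seat 5=3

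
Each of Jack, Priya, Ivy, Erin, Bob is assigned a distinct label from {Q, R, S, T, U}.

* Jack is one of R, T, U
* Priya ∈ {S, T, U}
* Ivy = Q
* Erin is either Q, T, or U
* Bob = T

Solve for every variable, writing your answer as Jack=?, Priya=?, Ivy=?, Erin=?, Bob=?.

Jack=R, Priya=S, Ivy=Q, Erin=U, Bob=T

Ivy's domain is down to {Q}, so Ivy = Q. Remove Q from Erin.
Bob's domain is down to {T}, so Bob = T. Remove T from Jack, Priya, Erin.
Erin's domain is down to {U}, so Erin = U. Remove U from Jack, Priya.
Jack has just one choice, so Jack = R.
Priya has just one choice, so Priya = S.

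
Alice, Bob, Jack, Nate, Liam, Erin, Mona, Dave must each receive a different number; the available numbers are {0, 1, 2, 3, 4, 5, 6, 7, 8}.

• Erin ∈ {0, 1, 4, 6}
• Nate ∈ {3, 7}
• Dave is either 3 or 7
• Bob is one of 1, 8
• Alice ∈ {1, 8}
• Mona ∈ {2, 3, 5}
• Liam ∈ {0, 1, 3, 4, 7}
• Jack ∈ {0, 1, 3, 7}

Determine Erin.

6

Alice and Bob between them cover only {1, 8} — a naked pair. Remove those values from Jack, Liam, Erin.
Nate and Dave between them cover only {3, 7} — a naked pair. Remove those values from Jack, Liam, Mona.
Jack has just one choice, so Jack = 0. So Liam, Erin can't be 0.
Liam must be 4 (only option left). So Erin can't be 4.
So Erin = 6.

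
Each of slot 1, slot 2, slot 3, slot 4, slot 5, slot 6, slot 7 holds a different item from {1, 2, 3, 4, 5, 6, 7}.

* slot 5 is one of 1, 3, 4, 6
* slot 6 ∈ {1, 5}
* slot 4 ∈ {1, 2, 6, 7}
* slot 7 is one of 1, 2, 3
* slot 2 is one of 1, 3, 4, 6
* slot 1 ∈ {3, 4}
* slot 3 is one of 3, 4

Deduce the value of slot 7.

The 7 variables draw from only 7 values {1, 2, 3, 4, 5, 6, 7}, so each is used; only slot 6 can be 5, hence slot 6 = 5.
The 6 still-open variables draw from only 6 values {1, 2, 3, 4, 6, 7}, so each is used; only slot 4 can be 7, hence slot 4 = 7.
The 5 still-open variables draw from only 5 values {1, 2, 3, 4, 6}, so each is used; only slot 7 can be 2, hence slot 7 = 2.

2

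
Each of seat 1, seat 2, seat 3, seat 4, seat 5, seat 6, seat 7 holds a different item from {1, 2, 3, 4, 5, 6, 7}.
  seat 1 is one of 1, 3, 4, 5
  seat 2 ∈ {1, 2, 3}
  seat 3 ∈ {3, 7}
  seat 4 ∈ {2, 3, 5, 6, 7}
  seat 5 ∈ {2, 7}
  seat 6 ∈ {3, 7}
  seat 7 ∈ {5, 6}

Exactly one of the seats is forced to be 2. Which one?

seat 5

Among the 7 variables, 4 fits only seat 1 (and all 7 values in {1, 2, 3, 4, 5, 6, 7} must be used), so seat 1 = 4.
The 6 still-open variables draw from only 6 values {1, 2, 3, 5, 6, 7}, so each is used; only seat 2 can be 1, hence seat 2 = 1.
The 2 variables seat 3 and seat 6 are confined to {3, 7}, which locks those values in; drop them from seat 4, seat 5.
So 2 goes to seat 5.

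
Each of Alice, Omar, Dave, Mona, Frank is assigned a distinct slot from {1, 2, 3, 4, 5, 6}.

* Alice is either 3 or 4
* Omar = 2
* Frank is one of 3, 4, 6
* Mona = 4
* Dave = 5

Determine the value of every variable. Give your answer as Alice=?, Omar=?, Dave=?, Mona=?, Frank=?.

Omar must be 2 (only option left).
That leaves Dave = 5.
That leaves Mona = 4. Eliminate 4 elsewhere: Alice, Frank.
Alice has just one choice, so Alice = 3. Eliminate 3 elsewhere: Frank.
Frank's domain is down to {6}, so Frank = 6.

Alice=3, Omar=2, Dave=5, Mona=4, Frank=6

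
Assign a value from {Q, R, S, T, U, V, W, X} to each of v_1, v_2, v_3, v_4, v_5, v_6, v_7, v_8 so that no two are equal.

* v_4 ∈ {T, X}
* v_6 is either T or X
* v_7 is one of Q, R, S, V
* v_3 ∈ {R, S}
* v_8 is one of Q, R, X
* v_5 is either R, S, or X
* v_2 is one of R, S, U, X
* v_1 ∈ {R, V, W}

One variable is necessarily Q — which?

v_8

The 8 variables together cover exactly {Q, R, S, T, U, V, W, X} — 8 values for 8 variables — and U appears only in v_2's list, so v_2 = U.
The 7 still-open variables together cover exactly {Q, R, S, T, V, W, X} — 7 values for 7 variables — and W appears only in v_1's list, so v_1 = W.
Among the 6 still-open variables, V fits only v_7 (and all 6 values in {Q, R, S, T, V, X} must be used), so v_7 = V.
The 5 still-open variables draw from only 5 values {Q, R, S, T, X}, so each is used; only v_8 can be Q, hence v_8 = Q.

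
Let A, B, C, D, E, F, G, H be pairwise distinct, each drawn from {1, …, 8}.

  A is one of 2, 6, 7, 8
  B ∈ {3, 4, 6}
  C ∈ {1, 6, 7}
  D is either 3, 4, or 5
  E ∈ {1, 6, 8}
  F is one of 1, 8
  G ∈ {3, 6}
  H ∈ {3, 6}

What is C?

7

The 8 variables together cover exactly {1, 2, 3, 4, 5, 6, 7, 8} — 8 values for 8 variables — and 2 appears only in A's list, so A = 2.
The 7 still-open variables draw from only 7 values {1, 3, 4, 5, 6, 7, 8}, so each is used; only D can be 5, hence D = 5.
The 6 still-open variables together cover exactly {1, 3, 4, 6, 7, 8} — 6 values for 6 variables — and 4 appears only in B's list, so B = 4.
The 5 still-open variables draw from only 5 values {1, 3, 6, 7, 8}, so each is used; only C can be 7, hence C = 7.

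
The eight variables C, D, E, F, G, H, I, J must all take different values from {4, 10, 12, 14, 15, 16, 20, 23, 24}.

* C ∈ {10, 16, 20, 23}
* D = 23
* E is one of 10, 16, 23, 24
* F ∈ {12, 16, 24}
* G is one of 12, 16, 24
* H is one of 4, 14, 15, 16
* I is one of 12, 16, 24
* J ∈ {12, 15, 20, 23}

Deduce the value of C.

D's domain is down to {23}, so D = 23. Remove 23 from C, E, J.
F, G, I share exactly the 3 values {12, 16, 24}; by pigeonhole those values go to them, so strike 12, 16, 24 from C, E, H, J.
E has just one choice, so E = 10. So C can't be 10.
So C = 20.

20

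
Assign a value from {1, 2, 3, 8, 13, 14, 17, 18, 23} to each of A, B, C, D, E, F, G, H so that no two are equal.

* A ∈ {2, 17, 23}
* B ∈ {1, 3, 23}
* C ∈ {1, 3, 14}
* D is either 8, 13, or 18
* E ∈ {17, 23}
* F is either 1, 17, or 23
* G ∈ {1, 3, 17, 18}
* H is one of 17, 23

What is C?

14

E and H between them cover only {17, 23} — a naked pair. Remove those values from A, B, F, G.
A must be 2 (only option left).
F's domain is down to {1}, so F = 1. Strike 1 from B, C, G.
B must be 3 (only option left). Remove 3 from C, G.
So C = 14.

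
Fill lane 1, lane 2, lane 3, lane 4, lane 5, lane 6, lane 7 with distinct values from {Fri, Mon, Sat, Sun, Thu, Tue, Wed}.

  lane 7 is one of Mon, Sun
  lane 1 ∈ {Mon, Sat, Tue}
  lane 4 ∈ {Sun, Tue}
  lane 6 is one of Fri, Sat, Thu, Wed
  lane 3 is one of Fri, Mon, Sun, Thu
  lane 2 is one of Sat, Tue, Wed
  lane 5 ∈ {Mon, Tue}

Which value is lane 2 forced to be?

lane 4, lane 5, lane 7 share exactly the 3 values {Mon, Sun, Tue}; by pigeonhole those values go to them, so strike Mon, Sun, Tue from lane 1, lane 2, lane 3.
That leaves lane 1 = Sat. Eliminate Sat elsewhere: lane 2, lane 6.
So lane 2 = Wed.

Wed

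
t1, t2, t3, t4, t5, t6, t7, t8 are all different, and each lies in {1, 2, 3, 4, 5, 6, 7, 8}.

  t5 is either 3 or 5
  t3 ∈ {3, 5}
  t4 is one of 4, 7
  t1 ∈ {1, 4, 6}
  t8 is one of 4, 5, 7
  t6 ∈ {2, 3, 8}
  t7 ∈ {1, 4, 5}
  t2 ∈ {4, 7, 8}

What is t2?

The 8 variables together cover exactly {1, 2, 3, 4, 5, 6, 7, 8} — 8 values for 8 variables — and 2 appears only in t6's list, so t6 = 2.
Among the 7 still-open variables, 6 fits only t1 (and all 7 values in {1, 3, 4, 5, 6, 7, 8} must be used), so t1 = 6.
Among the 6 still-open variables, 1 fits only t7 (and all 6 values in {1, 3, 4, 5, 7, 8} must be used), so t7 = 1.
The 5 still-open variables draw from only 5 values {3, 4, 5, 7, 8}, so each is used; only t2 can be 8, hence t2 = 8.

8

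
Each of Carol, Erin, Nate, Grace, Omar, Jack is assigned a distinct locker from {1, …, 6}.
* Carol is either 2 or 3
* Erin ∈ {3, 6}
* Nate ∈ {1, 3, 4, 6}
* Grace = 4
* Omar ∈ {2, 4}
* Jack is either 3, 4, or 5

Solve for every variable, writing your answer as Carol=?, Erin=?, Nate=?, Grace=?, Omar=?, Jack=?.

Carol=3, Erin=6, Nate=1, Grace=4, Omar=2, Jack=5

Grace's domain is down to {4}, so Grace = 4. Remove 4 from Nate, Omar, Jack.
Omar's domain is down to {2}, so Omar = 2. Remove 2 from Carol.
That leaves Carol = 3. So Erin, Nate, Jack can't be 3.
Erin must be 6 (only option left). Strike 6 from Nate.
Nate's domain is down to {1}, so Nate = 1.
That leaves Jack = 5.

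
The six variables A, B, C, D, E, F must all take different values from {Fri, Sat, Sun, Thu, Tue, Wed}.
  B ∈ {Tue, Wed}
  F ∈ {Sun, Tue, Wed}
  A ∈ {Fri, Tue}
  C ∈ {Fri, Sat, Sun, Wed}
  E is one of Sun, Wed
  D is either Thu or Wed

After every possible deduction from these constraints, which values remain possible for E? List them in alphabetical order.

The 6 variables draw from only 6 values {Fri, Sat, Sun, Thu, Tue, Wed}, so each is used; only C can be Sat, hence C = Sat.
The 5 still-open variables draw from only 5 values {Fri, Sun, Thu, Tue, Wed}, so each is used; only A can be Fri, hence A = Fri.
The 4 still-open variables together cover exactly {Sun, Thu, Tue, Wed} — 4 values for 4 variables — and Thu appears only in D's list, so D = Thu.
No further eliminations apply; E can still be any of Sun, Wed.

Sun, Wed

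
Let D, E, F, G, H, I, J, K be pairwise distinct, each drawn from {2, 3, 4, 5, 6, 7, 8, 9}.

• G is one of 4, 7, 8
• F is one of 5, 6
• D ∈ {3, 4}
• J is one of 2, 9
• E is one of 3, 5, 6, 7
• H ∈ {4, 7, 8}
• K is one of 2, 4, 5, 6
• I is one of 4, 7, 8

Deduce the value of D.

3

Among the 8 variables, 9 fits only J (and all 8 values in {2, 3, 4, 5, 6, 7, 8, 9} must be used), so J = 9.
The 7 still-open variables together cover exactly {2, 3, 4, 5, 6, 7, 8} — 7 values for 7 variables — and 2 appears only in K's list, so K = 2.
The 3 variables G, H, I are confined to {4, 7, 8}, which locks those values in; drop them from D, E.
So D = 3.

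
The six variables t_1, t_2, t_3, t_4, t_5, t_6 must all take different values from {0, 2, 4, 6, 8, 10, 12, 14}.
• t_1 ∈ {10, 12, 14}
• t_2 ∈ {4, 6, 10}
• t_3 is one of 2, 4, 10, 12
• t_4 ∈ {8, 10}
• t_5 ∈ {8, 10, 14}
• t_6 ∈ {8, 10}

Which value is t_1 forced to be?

12

t_4 and t_6 share exactly the 2 values {8, 10}; by pigeonhole those values go to them, so strike 8, 10 from t_1, t_2, t_3, t_5.
t_5's domain is down to {14}, so t_5 = 14. Remove 14 from t_1.
So t_1 = 12.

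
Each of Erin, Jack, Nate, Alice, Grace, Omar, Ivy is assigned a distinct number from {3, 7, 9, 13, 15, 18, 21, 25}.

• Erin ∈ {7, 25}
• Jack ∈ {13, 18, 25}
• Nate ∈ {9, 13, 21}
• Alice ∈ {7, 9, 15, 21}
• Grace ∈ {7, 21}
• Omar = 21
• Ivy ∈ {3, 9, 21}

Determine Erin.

25

Omar must be 21 (only option left). So Nate, Alice, Grace, Ivy can't be 21.
Grace's domain is down to {7}, so Grace = 7. Remove 7 from Erin, Alice.
So Erin = 25.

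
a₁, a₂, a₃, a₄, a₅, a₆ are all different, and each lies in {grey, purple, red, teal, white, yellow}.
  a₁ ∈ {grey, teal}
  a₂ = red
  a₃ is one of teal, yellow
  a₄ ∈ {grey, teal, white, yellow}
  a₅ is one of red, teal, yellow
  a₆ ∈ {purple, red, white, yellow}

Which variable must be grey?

a₂'s domain is down to {red}, so a₂ = red. Eliminate red elsewhere: a₅, a₆.
The 5 still-open variables together cover exactly {grey, purple, teal, white, yellow} — 5 values for 5 variables — and purple appears only in a₆'s list, so a₆ = purple.
Among the 4 still-open variables, white fits only a₄ (and all 4 values in {grey, teal, white, yellow} must be used), so a₄ = white.
The 3 still-open variables together cover exactly {grey, teal, yellow} — 3 values for 3 variables — and grey appears only in a₁'s list, so a₁ = grey.

a₁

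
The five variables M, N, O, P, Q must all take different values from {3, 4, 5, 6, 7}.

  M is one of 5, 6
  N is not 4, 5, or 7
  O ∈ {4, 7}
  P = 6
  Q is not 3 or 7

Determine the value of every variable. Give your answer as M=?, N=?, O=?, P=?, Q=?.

M=5, N=3, O=7, P=6, Q=4

P's domain is down to {6}, so P = 6. Remove 6 from M, N, Q.
M must be 5 (only option left). Eliminate 5 elsewhere: Q.
N has just one choice, so N = 3.
Q's domain is down to {4}, so Q = 4. Eliminate 4 elsewhere: O.
That leaves O = 7.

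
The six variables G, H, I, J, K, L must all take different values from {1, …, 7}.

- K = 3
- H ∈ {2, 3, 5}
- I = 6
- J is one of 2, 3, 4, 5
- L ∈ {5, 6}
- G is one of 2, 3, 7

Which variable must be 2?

I has just one choice, so I = 6. Strike 6 from L.
K must be 3 (only option left). Remove 3 from G, H, J.
L's domain is down to {5}, so L = 5. So H, J can't be 5.
So 2 goes to H.

H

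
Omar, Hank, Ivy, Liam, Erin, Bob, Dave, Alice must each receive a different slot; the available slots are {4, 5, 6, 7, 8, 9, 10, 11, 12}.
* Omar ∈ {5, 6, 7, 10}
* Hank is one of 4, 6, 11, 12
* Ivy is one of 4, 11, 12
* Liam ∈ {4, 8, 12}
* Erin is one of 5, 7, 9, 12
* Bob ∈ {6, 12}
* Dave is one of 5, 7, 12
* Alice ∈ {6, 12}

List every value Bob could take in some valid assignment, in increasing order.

The 2 variables Bob and Alice are confined to {6, 12}, which locks those values in; drop them from Omar, Hank, Ivy, Liam, Erin, Dave.
Hank and Ivy share exactly the 2 values {4, 11}; by pigeonhole those values go to them, so strike 4, 11 from Liam.
Liam's domain is down to {8}, so Liam = 8.
No further eliminations apply; Bob can still be any of 6, 12.

6, 12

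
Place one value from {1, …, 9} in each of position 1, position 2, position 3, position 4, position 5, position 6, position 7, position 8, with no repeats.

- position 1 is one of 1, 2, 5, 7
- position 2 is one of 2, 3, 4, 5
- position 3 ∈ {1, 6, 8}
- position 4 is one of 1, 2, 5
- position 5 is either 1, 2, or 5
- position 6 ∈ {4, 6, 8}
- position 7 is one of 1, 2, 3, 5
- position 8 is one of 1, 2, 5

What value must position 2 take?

4

The 8 variables draw from only 8 values {1, 2, 3, 4, 5, 6, 7, 8}, so each is used; only position 1 can be 7, hence position 1 = 7.
position 4, position 5, position 8 between them cover only {1, 2, 5} — a naked triple. Remove those values from position 2, position 3, position 7.
position 7 must be 3 (only option left). Strike 3 from position 2.
So position 2 = 4.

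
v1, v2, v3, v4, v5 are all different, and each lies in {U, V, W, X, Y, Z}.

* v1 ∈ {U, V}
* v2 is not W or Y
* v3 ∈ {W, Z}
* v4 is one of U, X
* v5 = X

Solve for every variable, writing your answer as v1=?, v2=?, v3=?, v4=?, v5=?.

v1=V, v2=Z, v3=W, v4=U, v5=X

v5 must be X (only option left). So v2, v4 can't be X.
That leaves v4 = U. Strike U from v1, v2.
That leaves v1 = V. Strike V from v2.
v2 has just one choice, so v2 = Z. Strike Z from v3.
v3 has just one choice, so v3 = W.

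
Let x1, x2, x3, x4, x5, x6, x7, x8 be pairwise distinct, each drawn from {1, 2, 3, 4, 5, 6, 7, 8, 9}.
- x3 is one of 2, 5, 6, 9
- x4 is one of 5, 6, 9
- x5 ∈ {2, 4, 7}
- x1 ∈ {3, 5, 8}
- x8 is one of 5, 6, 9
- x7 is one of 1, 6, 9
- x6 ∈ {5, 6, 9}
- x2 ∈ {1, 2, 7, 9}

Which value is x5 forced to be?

4

The 3 variables x4, x6, x8 are confined to {5, 6, 9}, which locks those values in; drop them from x1, x2, x3, x7.
x3 must be 2 (only option left). Eliminate 2 elsewhere: x2, x5.
x7's domain is down to {1}, so x7 = 1. Remove 1 from x2.
x2 has just one choice, so x2 = 7. So x5 can't be 7.
So x5 = 4.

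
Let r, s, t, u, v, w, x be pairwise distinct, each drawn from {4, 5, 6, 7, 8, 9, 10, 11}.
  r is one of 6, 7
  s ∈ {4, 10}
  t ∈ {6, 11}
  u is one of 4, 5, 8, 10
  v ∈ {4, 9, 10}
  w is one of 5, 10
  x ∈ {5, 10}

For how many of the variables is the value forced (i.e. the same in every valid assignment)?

The 2 variables w and x are confined to {5, 10}, which locks those values in; drop them from s, u, v.
s must be 4 (only option left). Strike 4 from u, v.
u must be 8 (only option left).
v's domain is down to {9}, so v = 9.
Determined: s=4, u=8, v=9. The other variables each still have more than one consistent value. That makes 3.

3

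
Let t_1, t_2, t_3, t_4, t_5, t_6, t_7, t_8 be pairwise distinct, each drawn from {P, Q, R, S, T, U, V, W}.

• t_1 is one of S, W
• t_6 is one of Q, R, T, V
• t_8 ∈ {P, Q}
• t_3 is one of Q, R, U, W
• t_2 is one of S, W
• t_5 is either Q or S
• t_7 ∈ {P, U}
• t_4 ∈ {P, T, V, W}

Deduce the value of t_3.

R

t_1 and t_2 share exactly the 2 values {S, W}; by pigeonhole those values go to them, so strike S, W from t_3, t_4, t_5.
That leaves t_5 = Q. Remove Q from t_3, t_6, t_8.
t_8 must be P (only option left). Strike P from t_4, t_7.
t_7 has just one choice, so t_7 = U. Eliminate U elsewhere: t_3.
So t_3 = R.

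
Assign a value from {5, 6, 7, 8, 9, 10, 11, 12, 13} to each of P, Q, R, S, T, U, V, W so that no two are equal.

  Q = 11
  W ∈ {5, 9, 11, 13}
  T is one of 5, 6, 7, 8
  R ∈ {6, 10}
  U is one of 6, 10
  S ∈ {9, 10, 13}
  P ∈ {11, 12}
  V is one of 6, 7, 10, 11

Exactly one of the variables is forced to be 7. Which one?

Q has just one choice, so Q = 11. Strike 11 from P, V, W.
P must be 12 (only option left).
The 2 variables R and U are confined to {6, 10}, which locks those values in; drop them from S, T, V.
So 7 goes to V.

V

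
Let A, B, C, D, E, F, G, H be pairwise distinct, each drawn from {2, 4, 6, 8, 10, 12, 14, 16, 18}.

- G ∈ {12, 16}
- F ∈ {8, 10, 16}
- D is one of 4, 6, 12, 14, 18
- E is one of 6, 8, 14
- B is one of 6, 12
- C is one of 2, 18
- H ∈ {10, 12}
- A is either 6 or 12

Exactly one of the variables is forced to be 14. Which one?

The 2 variables A and B are confined to {6, 12}, which locks those values in; drop them from D, E, G, H.
G must be 16 (only option left). Strike 16 from F.
H must be 10 (only option left). So F can't be 10.
F must be 8 (only option left). So E can't be 8.
So 14 goes to E.

E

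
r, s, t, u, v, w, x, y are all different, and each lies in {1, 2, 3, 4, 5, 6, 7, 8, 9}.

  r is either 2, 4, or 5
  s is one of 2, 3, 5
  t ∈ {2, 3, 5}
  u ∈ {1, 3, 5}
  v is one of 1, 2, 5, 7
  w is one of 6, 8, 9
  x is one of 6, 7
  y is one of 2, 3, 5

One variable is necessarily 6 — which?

x

s, t, y share exactly the 3 values {2, 3, 5}; by pigeonhole those values go to them, so strike 2, 3, 5 from r, u, v.
r must be 4 (only option left).
u's domain is down to {1}, so u = 1. Eliminate 1 elsewhere: v.
v's domain is down to {7}, so v = 7. Remove 7 from x.
So 6 goes to x.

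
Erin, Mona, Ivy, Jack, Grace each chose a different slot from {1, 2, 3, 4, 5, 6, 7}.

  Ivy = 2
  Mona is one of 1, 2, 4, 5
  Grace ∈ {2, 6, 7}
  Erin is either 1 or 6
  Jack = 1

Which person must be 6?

Erin

Ivy's domain is down to {2}, so Ivy = 2. Eliminate 2 elsewhere: Mona, Grace.
That leaves Jack = 1. So Erin, Mona can't be 1.
So 6 goes to Erin.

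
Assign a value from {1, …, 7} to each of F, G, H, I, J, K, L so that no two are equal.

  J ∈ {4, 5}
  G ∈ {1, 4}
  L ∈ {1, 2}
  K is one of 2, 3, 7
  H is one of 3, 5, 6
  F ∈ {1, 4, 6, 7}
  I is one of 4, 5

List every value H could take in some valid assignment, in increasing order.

3, 6

I and J between them cover only {4, 5} — a naked pair. Remove those values from F, G, H.
G's domain is down to {1}, so G = 1. Remove 1 from F, L.
L has just one choice, so L = 2. So K can't be 2.
No further eliminations apply; H can still be any of 3, 6.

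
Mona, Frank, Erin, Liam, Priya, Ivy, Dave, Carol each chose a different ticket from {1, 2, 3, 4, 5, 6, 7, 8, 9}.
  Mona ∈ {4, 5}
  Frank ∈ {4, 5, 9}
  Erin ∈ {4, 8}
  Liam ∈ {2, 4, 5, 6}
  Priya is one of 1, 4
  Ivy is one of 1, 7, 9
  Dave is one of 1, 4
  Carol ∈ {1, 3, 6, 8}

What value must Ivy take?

7

The 2 variables Priya and Dave are confined to {1, 4}, which locks those values in; drop them from Mona, Frank, Erin, Liam, Ivy, Carol.
That leaves Mona = 5. Strike 5 from Frank, Liam.
Frank must be 9 (only option left). Strike 9 from Ivy.
So Ivy = 7.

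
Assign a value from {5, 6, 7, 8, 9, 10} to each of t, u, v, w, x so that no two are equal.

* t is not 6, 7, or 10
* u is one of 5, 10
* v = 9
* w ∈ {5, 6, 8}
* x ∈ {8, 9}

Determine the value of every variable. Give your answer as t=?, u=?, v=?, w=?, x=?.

v's domain is down to {9}, so v = 9. So t, x can't be 9.
x's domain is down to {8}, so x = 8. Remove 8 from t, w.
t has just one choice, so t = 5. Strike 5 from u, w.
u's domain is down to {10}, so u = 10.
w must be 6 (only option left).

t=5, u=10, v=9, w=6, x=8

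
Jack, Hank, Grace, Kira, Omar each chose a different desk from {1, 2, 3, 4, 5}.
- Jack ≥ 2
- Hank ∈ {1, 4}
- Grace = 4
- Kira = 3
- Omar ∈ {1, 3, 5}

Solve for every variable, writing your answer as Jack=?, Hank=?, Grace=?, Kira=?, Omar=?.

Grace has just one choice, so Grace = 4. Eliminate 4 elsewhere: Jack, Hank.
That leaves Kira = 3. Strike 3 from Jack, Omar.
Hank's domain is down to {1}, so Hank = 1. Eliminate 1 elsewhere: Omar.
Omar's domain is down to {5}, so Omar = 5. Strike 5 from Jack.
Jack must be 2 (only option left).

Jack=2, Hank=1, Grace=4, Kira=3, Omar=5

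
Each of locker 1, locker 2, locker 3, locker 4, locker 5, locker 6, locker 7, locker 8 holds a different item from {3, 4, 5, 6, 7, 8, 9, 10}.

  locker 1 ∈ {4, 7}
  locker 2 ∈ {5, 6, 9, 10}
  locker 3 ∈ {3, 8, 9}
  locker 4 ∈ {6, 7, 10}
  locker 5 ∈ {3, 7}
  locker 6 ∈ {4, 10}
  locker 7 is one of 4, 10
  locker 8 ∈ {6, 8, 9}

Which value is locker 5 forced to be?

3

The 8 variables together cover exactly {3, 4, 5, 6, 7, 8, 9, 10} — 8 values for 8 variables — and 5 appears only in locker 2's list, so locker 2 = 5.
The 2 variables locker 6 and locker 7 are confined to {4, 10}, which locks those values in; drop them from locker 1, locker 4.
locker 1's domain is down to {7}, so locker 1 = 7. Strike 7 from locker 4, locker 5.
So locker 5 = 3.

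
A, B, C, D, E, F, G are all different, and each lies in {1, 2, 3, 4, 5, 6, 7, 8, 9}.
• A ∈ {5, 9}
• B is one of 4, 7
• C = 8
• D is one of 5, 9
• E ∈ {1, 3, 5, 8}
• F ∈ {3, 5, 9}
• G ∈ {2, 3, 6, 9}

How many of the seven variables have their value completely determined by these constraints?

C has just one choice, so C = 8. Remove 8 from E.
A and D share exactly the 2 values {5, 9}; by pigeonhole those values go to them, so strike 5, 9 from E, F, G.
That leaves F = 3. So E, G can't be 3.
E must be 1 (only option left).
Determined: C=8, E=1, F=3. The other variables each still have more than one consistent value. That makes 3.

3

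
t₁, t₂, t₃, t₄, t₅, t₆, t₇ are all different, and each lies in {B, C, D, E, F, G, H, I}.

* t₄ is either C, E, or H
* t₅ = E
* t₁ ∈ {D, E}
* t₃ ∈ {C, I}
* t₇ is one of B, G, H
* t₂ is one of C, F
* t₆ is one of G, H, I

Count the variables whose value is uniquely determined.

t₅'s domain is down to {E}, so t₅ = E. So t₁, t₄ can't be E.
t₁ must be D (only option left).
Determined: t₁=D, t₅=E. The other variables each still have more than one consistent value. That makes 2.

2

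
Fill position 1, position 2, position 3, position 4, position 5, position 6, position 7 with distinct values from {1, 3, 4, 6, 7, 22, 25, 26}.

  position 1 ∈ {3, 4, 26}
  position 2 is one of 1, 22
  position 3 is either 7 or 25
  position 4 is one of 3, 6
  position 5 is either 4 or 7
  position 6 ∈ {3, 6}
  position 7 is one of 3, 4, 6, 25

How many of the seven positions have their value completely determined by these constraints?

position 4 and position 6 share exactly the 2 values {3, 6}; by pigeonhole those values go to them, so strike 3, 6 from position 1, position 7.
The 3 variables position 3, position 5, position 7 are confined to {4, 7, 25}, which locks those values in; drop them from position 1.
position 1's domain is down to {26}, so position 1 = 26.
Determined: position 1=26. The other positions each still have more than one consistent value. That makes 1.

1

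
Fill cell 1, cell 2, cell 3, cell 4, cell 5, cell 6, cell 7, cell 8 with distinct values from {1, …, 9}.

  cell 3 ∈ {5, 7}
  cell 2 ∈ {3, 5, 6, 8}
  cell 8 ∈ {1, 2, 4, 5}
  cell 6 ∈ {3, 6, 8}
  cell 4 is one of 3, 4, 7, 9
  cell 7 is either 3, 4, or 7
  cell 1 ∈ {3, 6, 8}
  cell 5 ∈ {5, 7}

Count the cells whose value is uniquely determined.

2

cell 3 and cell 5 share exactly the 2 values {5, 7}; by pigeonhole those values go to them, so strike 5, 7 from cell 2, cell 4, cell 7, cell 8.
cell 1, cell 2, cell 6 between them cover only {3, 6, 8} — a naked triple. Remove those values from cell 4, cell 7.
cell 7 must be 4 (only option left). Remove 4 from cell 4, cell 8.
cell 4 must be 9 (only option left).
Determined: cell 4=9, cell 7=4. The other cells each still have more than one consistent value. That makes 2.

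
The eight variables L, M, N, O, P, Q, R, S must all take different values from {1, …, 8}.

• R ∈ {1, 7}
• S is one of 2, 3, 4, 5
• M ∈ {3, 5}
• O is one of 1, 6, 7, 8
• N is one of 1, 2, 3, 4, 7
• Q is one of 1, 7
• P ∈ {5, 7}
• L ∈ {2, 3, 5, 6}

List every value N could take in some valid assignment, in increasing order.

2, 4

Among the 8 variables, 8 fits only O (and all 8 values in {1, 2, 3, 4, 5, 6, 7, 8} must be used), so O = 8.
The 7 still-open variables draw from only 7 values {1, 2, 3, 4, 5, 6, 7}, so each is used; only L can be 6, hence L = 6.
Q and R share exactly the 2 values {1, 7}; by pigeonhole those values go to them, so strike 1, 7 from N, P.
P's domain is down to {5}, so P = 5. Eliminate 5 elsewhere: M, S.
M's domain is down to {3}, so M = 3. Remove 3 from N, S.
No further eliminations apply; N can still be any of 2, 4.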